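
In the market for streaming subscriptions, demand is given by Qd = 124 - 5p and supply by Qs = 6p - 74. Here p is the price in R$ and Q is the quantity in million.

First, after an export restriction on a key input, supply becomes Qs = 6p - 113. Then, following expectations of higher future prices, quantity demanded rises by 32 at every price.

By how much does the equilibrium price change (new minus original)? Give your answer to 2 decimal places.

Initially, 124 - 5p = 6p - 74, so 198 = 11p and p = 18, Q = 34.
With the change applied: demand Qd = 156 - 5p, supply Qs = 6p - 113.
New equilibrium: 156 - 5p = 6p - 113 ⇒ 269 = 11p ⇒ p = 269/11 ≈ 24.4545, Q = 371/11 ≈ 33.7273.
Δp = 24.4545 − 18 = +6.45.

+6.45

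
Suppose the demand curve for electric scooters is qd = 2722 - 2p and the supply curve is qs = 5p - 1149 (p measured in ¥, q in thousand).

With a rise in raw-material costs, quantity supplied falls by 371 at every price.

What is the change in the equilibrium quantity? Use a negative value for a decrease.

Before the shock: 2722 - 2p = 5p - 1149 ⇒ 3871 = 7p ⇒ p = 553, q = 1616.
The shock moves the curves to qd = 2722 - 2p and qs = 5p - 1520.
Clearing the new market: 2722 - 2p = 5p - 1520, so p = 606 and q = 1510.
Δq = 1510 − 1616 = -106.

-106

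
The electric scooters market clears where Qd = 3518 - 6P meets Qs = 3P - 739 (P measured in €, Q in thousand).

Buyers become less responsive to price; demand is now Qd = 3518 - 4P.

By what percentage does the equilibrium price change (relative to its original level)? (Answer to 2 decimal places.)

Initially, 3518 - 6P = 3P - 739, so 4257 = 9P and P = 473, Q = 680.
After the shift, demand is Qd = 3518 - 4P and supply is Qs = 3P - 739.
Clearing the new market: 3518 - 4P = 3P - 739, so P = 4257/7 ≈ 608.1429 and Q = 7598/7 ≈ 1085.4286.
%ΔP = (608.1429 − 473) / 473 × 100 = +28.57%.

+28.57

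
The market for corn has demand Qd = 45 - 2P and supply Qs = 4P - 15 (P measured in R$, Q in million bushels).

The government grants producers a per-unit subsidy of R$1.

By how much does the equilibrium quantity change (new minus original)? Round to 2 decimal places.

+1.33

Original equilibrium: 45 - 2P = 4P - 15 gives 60 = 6P, so P = 10 and Q = 25.
Since sellers receive the price plus the subsidy, the effective supply curve becomes Qs = 4P - 11.
New equilibrium: 45 - 2P = 4P - 11 ⇒ 56 = 6P ⇒ P = 28/3 ≈ 9.3333, Q = 79/3 ≈ 26.3333.
ΔQ = 26.3333 − 25 = +1.33.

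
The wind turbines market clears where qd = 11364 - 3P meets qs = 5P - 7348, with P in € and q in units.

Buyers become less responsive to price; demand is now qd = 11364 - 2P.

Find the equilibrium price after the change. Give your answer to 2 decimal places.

2673.14

Original equilibrium: 11364 - 3P = 5P - 7348 gives 18712 = 8P, so P = 2339 and q = 4347.
The shock moves the curves to qd = 11364 - 2P and qs = 5P - 7348.
New equilibrium: 11364 - 2P = 5P - 7348 ⇒ 18712 = 7P ⇒ P = 18712/7 ≈ 2673.1429, q = 42124/7 ≈ 6017.7143.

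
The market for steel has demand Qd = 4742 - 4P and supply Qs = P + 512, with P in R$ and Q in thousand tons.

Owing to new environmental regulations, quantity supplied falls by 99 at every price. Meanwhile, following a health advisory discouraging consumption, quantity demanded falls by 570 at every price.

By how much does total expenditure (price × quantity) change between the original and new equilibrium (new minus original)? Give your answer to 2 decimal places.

Before the shock: 4742 - 4P = P + 512 ⇒ 4230 = 5P ⇒ P = 846, Q = 1358.
After the shift, demand is Qd = 4172 - 4P and supply is Qs = P + 413.
Setting them equal: 4172 - 4P = P + 413 → 3759 = 5P, so P = 751.8 and Q = 1164.8.
Expenditure moves from 846×1358 = 1148868 to 751.8×1164.8 = 875696.64; change = -273171.36.

-273171.36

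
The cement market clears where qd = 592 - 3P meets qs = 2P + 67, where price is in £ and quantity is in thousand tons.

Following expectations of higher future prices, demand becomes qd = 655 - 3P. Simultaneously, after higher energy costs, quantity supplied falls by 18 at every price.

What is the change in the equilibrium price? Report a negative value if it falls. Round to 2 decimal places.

Before the shock: 592 - 3P = 2P + 67 ⇒ 525 = 5P ⇒ P = 105, q = 277.
After the shift, demand is qd = 655 - 3P and supply is qs = 2P + 49.
New equilibrium: 655 - 3P = 2P + 49 ⇒ 606 = 5P ⇒ P = 121.2, q = 291.4.
ΔP = 121.2 − 105 = +16.20.

+16.20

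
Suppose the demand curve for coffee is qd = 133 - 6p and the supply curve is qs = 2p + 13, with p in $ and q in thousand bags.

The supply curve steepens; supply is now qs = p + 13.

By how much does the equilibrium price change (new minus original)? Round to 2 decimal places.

+2.14

Before the shock: 133 - 6p = 2p + 13 ⇒ 120 = 8p ⇒ p = 15, q = 43.
The new curves are qd = 133 - 6p (demand) and qs = p + 13 (supply).
Setting them equal: 133 - 6p = p + 13 → 120 = 7p, so p = 120/7 ≈ 17.1429 and q = 211/7 ≈ 30.1429.
Δp = 17.1429 − 15 = +2.14.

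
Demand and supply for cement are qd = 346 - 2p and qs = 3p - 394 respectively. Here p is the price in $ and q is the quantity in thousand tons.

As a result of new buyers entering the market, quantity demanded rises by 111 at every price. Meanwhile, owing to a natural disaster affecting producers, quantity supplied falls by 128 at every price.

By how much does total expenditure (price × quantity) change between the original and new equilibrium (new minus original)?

+5405.32

Before the shock: 346 - 2p = 3p - 394 ⇒ 740 = 5p ⇒ p = 148, q = 50.
The shock moves the curves to qd = 457 - 2p and qs = 3p - 522.
Equate the new curves: 457 - 2p = 3p - 522, giving 979 = 5p, p = 195.8, q = 65.4.
Expenditure moves from 148×50 = 7400 to 195.8×65.4 = 12805.32; change = +5405.32.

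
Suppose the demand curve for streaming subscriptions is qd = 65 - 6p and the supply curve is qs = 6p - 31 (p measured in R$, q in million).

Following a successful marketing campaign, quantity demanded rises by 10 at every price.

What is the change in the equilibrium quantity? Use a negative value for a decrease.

+5

Original equilibrium: 65 - 6p = 6p - 31 gives 96 = 12p, so p = 8 and q = 17.
The shock moves the curves to qd = 75 - 6p and qs = 6p - 31.
Setting them equal: 75 - 6p = 6p - 31 → 106 = 12p, so p = 53/6 ≈ 8.8333 and q = 22.
Δq = 22 − 17 = +5.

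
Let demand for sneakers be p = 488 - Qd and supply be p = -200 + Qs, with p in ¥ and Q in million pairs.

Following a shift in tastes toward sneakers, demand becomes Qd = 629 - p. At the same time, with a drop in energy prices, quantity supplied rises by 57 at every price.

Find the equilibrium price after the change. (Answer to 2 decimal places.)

Solve the original market: 488 - p = p + 200, hence p = 144 and Q = 344.
With the change applied: demand Qd = 629 - p, supply Qs = p + 257.
New equilibrium: 629 - p = p + 257 ⇒ 372 = 2p ⇒ p = 186, Q = 443.

186.00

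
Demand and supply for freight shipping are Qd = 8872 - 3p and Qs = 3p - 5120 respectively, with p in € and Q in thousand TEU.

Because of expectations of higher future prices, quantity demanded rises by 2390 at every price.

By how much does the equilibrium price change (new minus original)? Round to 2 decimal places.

Original equilibrium: 8872 - 3p = 3p - 5120 gives 13992 = 6p, so p = 2332 and Q = 1876.
The shock moves the curves to Qd = 11262 - 3p and Qs = 3p - 5120.
Setting them equal: 11262 - 3p = 3p - 5120 → 16382 = 6p, so p = 8191/3 ≈ 2730.3333 and Q = 3071.
Δp = 2730.3333 − 2332 = +398.33.

+398.33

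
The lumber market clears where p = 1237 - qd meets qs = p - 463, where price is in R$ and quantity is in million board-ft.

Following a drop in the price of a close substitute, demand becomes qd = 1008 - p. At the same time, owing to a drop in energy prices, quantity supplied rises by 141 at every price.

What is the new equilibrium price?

Solve the original market: 1237 - p = p - 463, hence p = 850 and q = 387.
With the change applied: demand qd = 1008 - p, supply qs = p - 322.
Setting them equal: 1008 - p = p - 322 → 1330 = 2p, so p = 665 and q = 343.

665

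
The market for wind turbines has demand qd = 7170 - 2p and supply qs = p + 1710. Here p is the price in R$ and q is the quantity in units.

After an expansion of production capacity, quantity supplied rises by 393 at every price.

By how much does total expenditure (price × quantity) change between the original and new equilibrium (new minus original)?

Initially, 7170 - 2p = p + 1710, so 5460 = 3p and p = 1820, q = 3530.
After the shift, demand is qd = 7170 - 2p and supply is qs = p + 2103.
New equilibrium: 7170 - 2p = p + 2103 ⇒ 5067 = 3p ⇒ p = 1689, q = 3792.
Expenditure moves from 1820×3530 = 6424600 to 1689×3792 = 6404688; change = -19912.

-19912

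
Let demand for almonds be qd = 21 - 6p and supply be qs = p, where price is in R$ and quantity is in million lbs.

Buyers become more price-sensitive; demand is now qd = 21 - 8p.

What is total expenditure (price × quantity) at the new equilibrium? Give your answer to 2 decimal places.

5.44

Before the shock: 21 - 6p = p ⇒ 21 = 7p ⇒ p = 3, q = 3.
The shock moves the curves to qd = 21 - 8p and qs = p.
Clearing the new market: 21 - 8p = p, so p = 7/3 ≈ 2.3333 and q = 7/3 ≈ 2.3333.
New expenditure = 2.3333 × 2.3333 = 5.44.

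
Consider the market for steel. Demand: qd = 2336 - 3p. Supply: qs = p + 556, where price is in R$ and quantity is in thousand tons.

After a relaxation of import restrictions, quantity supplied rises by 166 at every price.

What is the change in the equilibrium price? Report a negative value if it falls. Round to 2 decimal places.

Initially, 2336 - 3p = p + 556, so 1780 = 4p and p = 445, q = 1001.
After the shift, demand is qd = 2336 - 3p and supply is qs = p + 722.
New equilibrium: 2336 - 3p = p + 722 ⇒ 1614 = 4p ⇒ p = 403.5, q = 1125.5.
Δp = 403.5 − 445 = -41.50.

-41.50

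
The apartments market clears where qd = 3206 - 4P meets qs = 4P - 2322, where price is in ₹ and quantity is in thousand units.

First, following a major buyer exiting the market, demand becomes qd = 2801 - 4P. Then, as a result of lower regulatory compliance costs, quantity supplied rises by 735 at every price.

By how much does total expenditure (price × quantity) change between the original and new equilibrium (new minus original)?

Initially, 3206 - 4P = 4P - 2322, so 5528 = 8P and P = 691, q = 442.
After the shift, demand is qd = 2801 - 4P and supply is qs = 4P - 1587.
Setting them equal: 2801 - 4P = 4P - 1587 → 4388 = 8P, so P = 548.5 and q = 607.
Expenditure moves from 691×442 = 305422 to 548.5×607 = 332939.5; change = +27517.5.

+27517.5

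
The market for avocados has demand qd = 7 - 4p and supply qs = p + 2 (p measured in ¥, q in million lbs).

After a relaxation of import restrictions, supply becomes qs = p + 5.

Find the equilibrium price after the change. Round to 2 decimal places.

Original equilibrium: 7 - 4p = p + 2 gives 5 = 5p, so p = 1 and q = 3.
After the shift, demand is qd = 7 - 4p and supply is qs = p + 5.
Equate the new curves: 7 - 4p = p + 5, giving 2 = 5p, p = 0.4, q = 5.4.

0.40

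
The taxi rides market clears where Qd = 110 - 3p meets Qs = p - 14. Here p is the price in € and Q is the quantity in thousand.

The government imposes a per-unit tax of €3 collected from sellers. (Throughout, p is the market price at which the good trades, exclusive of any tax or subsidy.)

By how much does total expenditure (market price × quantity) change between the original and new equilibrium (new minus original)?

-58.6875

Original equilibrium: 110 - 3p = p - 14 gives 124 = 4p, so p = 31 and Q = 17.
Since sellers keep the price net of the tax, the effective supply curve becomes Qs = p - 17.
Equate the new curves: 110 - 3p = p - 17, giving 127 = 4p, p = 31.75, Q = 14.75.
Expenditure moves from 31×17 = 527 to 31.75×14.75 = 468.3125; change = -58.6875.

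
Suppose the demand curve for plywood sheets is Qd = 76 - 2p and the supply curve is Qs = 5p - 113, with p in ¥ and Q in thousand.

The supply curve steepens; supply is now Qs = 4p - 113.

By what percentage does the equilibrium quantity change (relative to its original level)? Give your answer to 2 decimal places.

-40.91

Solve the original market: 76 - 2p = 5p - 113, hence p = 27 and Q = 22.
With the change applied: demand Qd = 76 - 2p, supply Qs = 4p - 113.
Setting them equal: 76 - 2p = 4p - 113 → 189 = 6p, so p = 31.5 and Q = 13.
%ΔQ = (13 − 22) / 22 × 100 = -40.91%.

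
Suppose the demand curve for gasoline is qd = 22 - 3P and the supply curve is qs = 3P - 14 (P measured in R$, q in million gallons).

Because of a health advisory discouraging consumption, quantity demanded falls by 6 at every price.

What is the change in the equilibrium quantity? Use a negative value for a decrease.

-3

Initially, 22 - 3P = 3P - 14, so 36 = 6P and P = 6, q = 4.
After the shift, demand is qd = 16 - 3P and supply is qs = 3P - 14.
Equate the new curves: 16 - 3P = 3P - 14, giving 30 = 6P, P = 5, q = 1.
Δq = 1 − 4 = -3.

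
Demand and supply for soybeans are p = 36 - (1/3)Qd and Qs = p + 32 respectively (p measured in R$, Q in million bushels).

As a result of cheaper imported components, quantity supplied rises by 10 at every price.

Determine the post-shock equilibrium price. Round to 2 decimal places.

16.50

Before the shock: 108 - 3p = p + 32 ⇒ 76 = 4p ⇒ p = 19, Q = 51.
With the change applied: demand Qd = 108 - 3p, supply Qs = p + 42.
Clearing the new market: 108 - 3p = p + 42, so p = 16.5 and Q = 58.5.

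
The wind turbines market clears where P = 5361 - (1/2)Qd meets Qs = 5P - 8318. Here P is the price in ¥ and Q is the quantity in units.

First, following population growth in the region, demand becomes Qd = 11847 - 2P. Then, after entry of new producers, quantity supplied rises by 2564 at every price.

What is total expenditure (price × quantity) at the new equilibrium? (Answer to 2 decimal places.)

17143733.20

Solve the original market: 10722 - 2P = 5P - 8318, hence P = 2720 and Q = 5282.
With the change applied: demand Qd = 11847 - 2P, supply Qs = 5P - 5754.
New equilibrium: 11847 - 2P = 5P - 5754 ⇒ 17601 = 7P ⇒ P = 17601/7 ≈ 2514.4286, Q = 47727/7 ≈ 6818.1429.
New expenditure = 2514.4286 × 6818.1429 = 17143733.20.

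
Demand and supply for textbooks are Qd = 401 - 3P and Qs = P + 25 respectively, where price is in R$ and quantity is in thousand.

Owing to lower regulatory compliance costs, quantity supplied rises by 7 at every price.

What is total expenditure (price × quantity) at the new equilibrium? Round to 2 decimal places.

Initially, 401 - 3P = P + 25, so 376 = 4P and P = 94, Q = 119.
The shock moves the curves to Qd = 401 - 3P and Qs = P + 32.
Clearing the new market: 401 - 3P = P + 32, so P = 92.25 and Q = 124.25.
New expenditure = 92.25 × 124.25 = 11462.06.

11462.06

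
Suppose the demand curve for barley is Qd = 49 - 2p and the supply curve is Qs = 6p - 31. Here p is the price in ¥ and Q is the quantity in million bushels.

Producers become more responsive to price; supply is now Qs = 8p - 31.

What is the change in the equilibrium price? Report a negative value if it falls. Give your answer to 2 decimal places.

Original equilibrium: 49 - 2p = 6p - 31 gives 80 = 8p, so p = 10 and Q = 29.
The new curves are Qd = 49 - 2p (demand) and Qs = 8p - 31 (supply).
Equate the new curves: 49 - 2p = 8p - 31, giving 80 = 10p, p = 8, Q = 33.
Δp = 8 − 10 = -2.00.

-2.00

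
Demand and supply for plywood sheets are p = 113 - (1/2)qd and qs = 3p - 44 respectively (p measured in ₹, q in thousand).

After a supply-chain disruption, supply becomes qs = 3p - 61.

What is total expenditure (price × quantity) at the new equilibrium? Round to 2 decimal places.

Original equilibrium: 226 - 2p = 3p - 44 gives 270 = 5p, so p = 54 and q = 118.
With the change applied: demand qd = 226 - 2p, supply qs = 3p - 61.
Setting them equal: 226 - 2p = 3p - 61 → 287 = 5p, so p = 57.4 and q = 111.2.
New expenditure = 57.4 × 111.2 = 6382.88.

6382.88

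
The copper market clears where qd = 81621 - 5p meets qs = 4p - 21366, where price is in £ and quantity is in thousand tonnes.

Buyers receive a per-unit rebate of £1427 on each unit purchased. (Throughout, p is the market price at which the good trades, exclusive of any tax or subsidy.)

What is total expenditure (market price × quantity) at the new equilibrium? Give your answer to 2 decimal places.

337427403.31

Original equilibrium: 81621 - 5p = 4p - 21366 gives 102987 = 9p, so p = 11443 and q = 24406.
Since buyers' out-of-pocket price is the market price minus the rebate, the effective demand curve becomes qd = 88756 - 5p.
New equilibrium: 88756 - 5p = 4p - 21366 ⇒ 110122 = 9p ⇒ p = 110122/9 ≈ 12235.7778, q = 248194/9 ≈ 27577.1111.
New expenditure = 12235.7778 × 27577.1111 = 337427403.31.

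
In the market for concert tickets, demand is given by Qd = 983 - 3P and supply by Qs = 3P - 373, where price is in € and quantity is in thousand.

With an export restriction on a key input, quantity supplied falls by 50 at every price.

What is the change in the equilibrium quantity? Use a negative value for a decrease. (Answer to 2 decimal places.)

Before the shock: 983 - 3P = 3P - 373 ⇒ 1356 = 6P ⇒ P = 226, Q = 305.
After the shift, demand is Qd = 983 - 3P and supply is Qs = 3P - 423.
Equate the new curves: 983 - 3P = 3P - 423, giving 1406 = 6P, P = 703/3 ≈ 234.3333, Q = 280.
ΔQ = 280 − 305 = -25.00.

-25.00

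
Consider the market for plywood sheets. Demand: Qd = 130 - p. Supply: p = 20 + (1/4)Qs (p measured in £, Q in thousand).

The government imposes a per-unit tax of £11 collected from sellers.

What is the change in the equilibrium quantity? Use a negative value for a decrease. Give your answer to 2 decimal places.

-8.80

Initially, 130 - p = 4p - 80, so 210 = 5p and p = 42, Q = 88.
Since sellers keep the price net of the tax, the effective supply curve becomes Qs = 4p - 124.
New equilibrium: 130 - p = 4p - 124 ⇒ 254 = 5p ⇒ p = 50.8, Q = 79.2.
ΔQ = 79.2 − 88 = -8.80.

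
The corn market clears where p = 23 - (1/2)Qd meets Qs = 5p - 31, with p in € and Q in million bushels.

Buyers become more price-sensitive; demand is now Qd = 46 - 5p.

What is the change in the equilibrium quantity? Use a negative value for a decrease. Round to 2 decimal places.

-16.50

Before the shock: 46 - 2p = 5p - 31 ⇒ 77 = 7p ⇒ p = 11, Q = 24.
With the change applied: demand Qd = 46 - 5p, supply Qs = 5p - 31.
Equate the new curves: 46 - 5p = 5p - 31, giving 77 = 10p, p = 7.7, Q = 7.5.
ΔQ = 7.5 − 24 = -16.50.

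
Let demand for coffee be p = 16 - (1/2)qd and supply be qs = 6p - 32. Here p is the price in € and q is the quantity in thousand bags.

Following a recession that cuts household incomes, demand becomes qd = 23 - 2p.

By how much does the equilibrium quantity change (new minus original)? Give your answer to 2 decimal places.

Before the shock: 32 - 2p = 6p - 32 ⇒ 64 = 8p ⇒ p = 8, q = 16.
After the shift, demand is qd = 23 - 2p and supply is qs = 6p - 32.
Equate the new curves: 23 - 2p = 6p - 32, giving 55 = 8p, p = 6.875, q = 9.25.
Δq = 9.25 − 16 = -6.75.

-6.75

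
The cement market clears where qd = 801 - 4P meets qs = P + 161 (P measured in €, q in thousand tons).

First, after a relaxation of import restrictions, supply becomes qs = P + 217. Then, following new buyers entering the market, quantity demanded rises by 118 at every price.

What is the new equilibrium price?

Original equilibrium: 801 - 4P = P + 161 gives 640 = 5P, so P = 128 and q = 289.
The shock moves the curves to qd = 919 - 4P and qs = P + 217.
Setting them equal: 919 - 4P = P + 217 → 702 = 5P, so P = 140.4 and q = 357.4.

140.4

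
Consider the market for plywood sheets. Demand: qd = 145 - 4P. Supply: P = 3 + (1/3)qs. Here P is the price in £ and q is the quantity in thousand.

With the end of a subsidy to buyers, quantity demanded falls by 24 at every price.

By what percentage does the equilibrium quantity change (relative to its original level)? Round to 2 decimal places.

Original equilibrium: 145 - 4P = 3P - 9 gives 154 = 7P, so P = 22 and q = 57.
The new curves are qd = 121 - 4P (demand) and qs = 3P - 9 (supply).
New equilibrium: 121 - 4P = 3P - 9 ⇒ 130 = 7P ⇒ P = 130/7 ≈ 18.5714, q = 327/7 ≈ 46.7143.
%Δq = (46.7143 − 57) / 57 × 100 = -18.05%.

-18.05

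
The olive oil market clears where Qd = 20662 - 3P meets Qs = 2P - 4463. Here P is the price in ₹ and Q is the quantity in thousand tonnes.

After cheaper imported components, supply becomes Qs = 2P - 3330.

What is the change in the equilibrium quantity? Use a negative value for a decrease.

Before the shock: 20662 - 3P = 2P - 4463 ⇒ 25125 = 5P ⇒ P = 5025, Q = 5587.
The shock moves the curves to Qd = 20662 - 3P and Qs = 2P - 3330.
Clearing the new market: 20662 - 3P = 2P - 3330, so P = 4798.4 and Q = 6266.8.
ΔQ = 6266.8 − 5587 = +679.8.

+679.8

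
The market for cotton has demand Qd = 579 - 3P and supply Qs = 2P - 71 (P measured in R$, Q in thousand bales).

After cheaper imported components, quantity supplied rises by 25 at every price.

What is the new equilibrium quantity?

204

Initially, 579 - 3P = 2P - 71, so 650 = 5P and P = 130, Q = 189.
The shock moves the curves to Qd = 579 - 3P and Qs = 2P - 46.
Setting them equal: 579 - 3P = 2P - 46 → 625 = 5P, so P = 125 and Q = 204.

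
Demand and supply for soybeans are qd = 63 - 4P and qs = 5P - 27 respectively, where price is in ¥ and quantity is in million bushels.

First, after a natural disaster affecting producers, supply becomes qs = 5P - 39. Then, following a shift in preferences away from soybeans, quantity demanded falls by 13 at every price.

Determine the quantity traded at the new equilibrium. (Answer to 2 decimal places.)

Before the shock: 63 - 4P = 5P - 27 ⇒ 90 = 9P ⇒ P = 10, q = 23.
The shock moves the curves to qd = 50 - 4P and qs = 5P - 39.
Equate the new curves: 50 - 4P = 5P - 39, giving 89 = 9P, P = 89/9 ≈ 9.8889, q = 94/9 ≈ 10.4444.

10.44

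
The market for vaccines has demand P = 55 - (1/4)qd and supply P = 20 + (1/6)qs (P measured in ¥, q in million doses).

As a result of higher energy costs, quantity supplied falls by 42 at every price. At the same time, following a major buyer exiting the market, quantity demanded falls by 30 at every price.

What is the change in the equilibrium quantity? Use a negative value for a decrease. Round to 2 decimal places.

Solve the original market: 220 - 4P = 6P - 120, hence P = 34 and q = 84.
After the shift, demand is qd = 190 - 4P and supply is qs = 6P - 162.
Setting them equal: 190 - 4P = 6P - 162 → 352 = 10P, so P = 35.2 and q = 49.2.
Δq = 49.2 − 84 = -34.80.

-34.80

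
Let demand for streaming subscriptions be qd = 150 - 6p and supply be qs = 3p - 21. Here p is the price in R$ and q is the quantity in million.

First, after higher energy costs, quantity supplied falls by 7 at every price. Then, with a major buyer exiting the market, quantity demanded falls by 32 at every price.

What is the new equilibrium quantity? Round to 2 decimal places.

Initially, 150 - 6p = 3p - 21, so 171 = 9p and p = 19, q = 36.
After the shift, demand is qd = 118 - 6p and supply is qs = 3p - 28.
Equate the new curves: 118 - 6p = 3p - 28, giving 146 = 9p, p = 146/9 ≈ 16.2222, q = 62/3 ≈ 20.6667.

20.67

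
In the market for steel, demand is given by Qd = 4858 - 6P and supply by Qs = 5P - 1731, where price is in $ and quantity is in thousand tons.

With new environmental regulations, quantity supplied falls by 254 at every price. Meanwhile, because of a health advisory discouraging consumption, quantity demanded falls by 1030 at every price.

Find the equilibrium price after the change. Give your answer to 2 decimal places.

528.45

Initially, 4858 - 6P = 5P - 1731, so 6589 = 11P and P = 599, Q = 1264.
With the change applied: demand Qd = 3828 - 6P, supply Qs = 5P - 1985.
Equate the new curves: 3828 - 6P = 5P - 1985, giving 5813 = 11P, P = 5813/11 ≈ 528.4545, Q = 7230/11 ≈ 657.2727.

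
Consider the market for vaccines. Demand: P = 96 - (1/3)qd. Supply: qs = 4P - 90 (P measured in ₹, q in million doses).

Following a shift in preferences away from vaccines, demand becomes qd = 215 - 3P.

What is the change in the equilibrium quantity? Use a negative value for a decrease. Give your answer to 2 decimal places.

Initially, 288 - 3P = 4P - 90, so 378 = 7P and P = 54, q = 126.
The shock moves the curves to qd = 215 - 3P and qs = 4P - 90.
New equilibrium: 215 - 3P = 4P - 90 ⇒ 305 = 7P ⇒ P = 305/7 ≈ 43.5714, q = 590/7 ≈ 84.2857.
Δq = 84.2857 − 126 = -41.71.

-41.71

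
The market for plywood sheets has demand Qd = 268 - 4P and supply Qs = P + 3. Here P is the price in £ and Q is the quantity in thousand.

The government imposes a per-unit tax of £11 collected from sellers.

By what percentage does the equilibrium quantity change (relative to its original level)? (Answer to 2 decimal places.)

-15.71

Solve the original market: 268 - 4P = P + 3, hence P = 53 and Q = 56.
Since sellers keep the price net of the tax, the effective supply curve becomes Qs = P - 8.
Clearing the new market: 268 - 4P = P - 8, so P = 55.2 and Q = 47.2.
%ΔQ = (47.2 − 56) / 56 × 100 = -15.71%.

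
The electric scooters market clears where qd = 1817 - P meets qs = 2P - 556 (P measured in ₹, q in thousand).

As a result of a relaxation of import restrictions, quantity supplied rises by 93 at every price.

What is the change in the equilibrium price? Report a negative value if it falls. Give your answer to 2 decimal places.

-31.00

Solve the original market: 1817 - P = 2P - 556, hence P = 791 and q = 1026.
With the change applied: demand qd = 1817 - P, supply qs = 2P - 463.
New equilibrium: 1817 - P = 2P - 463 ⇒ 2280 = 3P ⇒ P = 760, q = 1057.
ΔP = 760 − 791 = -31.00.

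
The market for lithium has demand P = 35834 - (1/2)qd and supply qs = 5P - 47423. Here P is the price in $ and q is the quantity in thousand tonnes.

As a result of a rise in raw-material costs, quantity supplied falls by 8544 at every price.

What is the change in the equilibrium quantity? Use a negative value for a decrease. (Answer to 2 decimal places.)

-2441.14

Solve the original market: 71668 - 2P = 5P - 47423, hence P = 17013 and q = 37642.
After the shift, demand is qd = 71668 - 2P and supply is qs = 5P - 55967.
Clearing the new market: 71668 - 2P = 5P - 55967, so P = 127635/7 ≈ 18233.5714 and q = 246406/7 ≈ 35200.8571.
Δq = 35200.8571 − 37642 = -2441.14.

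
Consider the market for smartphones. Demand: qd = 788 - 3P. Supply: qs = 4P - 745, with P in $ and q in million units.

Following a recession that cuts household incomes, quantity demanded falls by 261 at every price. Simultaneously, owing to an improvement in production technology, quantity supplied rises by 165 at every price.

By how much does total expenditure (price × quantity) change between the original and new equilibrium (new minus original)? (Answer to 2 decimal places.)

Initially, 788 - 3P = 4P - 745, so 1533 = 7P and P = 219, q = 131.
The shock moves the curves to qd = 527 - 3P and qs = 4P - 580.
Setting them equal: 527 - 3P = 4P - 580 → 1107 = 7P, so P = 1107/7 ≈ 158.1429 and q = 368/7 ≈ 52.5714.
Expenditure moves from 219×131 = 28689 to 158.1429×52.5714 = 8313.7959; change = -20375.20.

-20375.20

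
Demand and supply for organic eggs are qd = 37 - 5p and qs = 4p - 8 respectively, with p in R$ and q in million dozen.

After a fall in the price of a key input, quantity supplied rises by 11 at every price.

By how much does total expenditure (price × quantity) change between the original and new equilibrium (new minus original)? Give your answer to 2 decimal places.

Original equilibrium: 37 - 5p = 4p - 8 gives 45 = 9p, so p = 5 and q = 12.
The shock moves the curves to qd = 37 - 5p and qs = 4p + 3.
Equate the new curves: 37 - 5p = 4p + 3, giving 34 = 9p, p = 34/9 ≈ 3.7778, q = 163/9 ≈ 18.1111.
Expenditure moves from 5×12 = 60 to 3.7778×18.1111 = 68.4198; change = +8.42.

+8.42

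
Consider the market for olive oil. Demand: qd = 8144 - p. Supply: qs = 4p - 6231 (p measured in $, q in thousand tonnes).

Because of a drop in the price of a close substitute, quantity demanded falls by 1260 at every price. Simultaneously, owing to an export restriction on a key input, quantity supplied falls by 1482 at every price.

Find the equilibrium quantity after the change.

Original equilibrium: 8144 - p = 4p - 6231 gives 14375 = 5p, so p = 2875 and q = 5269.
The shock moves the curves to qd = 6884 - p and qs = 4p - 7713.
Setting them equal: 6884 - p = 4p - 7713 → 14597 = 5p, so p = 2919.4 and q = 3964.6.

3964.6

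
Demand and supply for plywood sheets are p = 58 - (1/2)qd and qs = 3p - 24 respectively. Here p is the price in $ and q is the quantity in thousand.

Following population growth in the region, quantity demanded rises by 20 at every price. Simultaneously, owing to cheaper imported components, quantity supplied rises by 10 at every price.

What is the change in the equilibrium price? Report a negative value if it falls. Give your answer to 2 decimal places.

Initially, 116 - 2p = 3p - 24, so 140 = 5p and p = 28, q = 60.
The shock moves the curves to qd = 136 - 2p and qs = 3p - 14.
Clearing the new market: 136 - 2p = 3p - 14, so p = 30 and q = 76.
Δp = 30 − 28 = +2.00.

+2.00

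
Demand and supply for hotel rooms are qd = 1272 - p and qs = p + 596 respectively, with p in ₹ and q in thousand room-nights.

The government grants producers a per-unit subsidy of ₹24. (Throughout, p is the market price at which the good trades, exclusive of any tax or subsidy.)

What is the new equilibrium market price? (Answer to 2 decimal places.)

326.00

Initially, 1272 - p = p + 596, so 676 = 2p and p = 338, q = 934.
Since sellers receive the price plus the subsidy, the effective supply curve becomes qs = p + 620.
Clearing the new market: 1272 - p = p + 620, so p = 326 and q = 946.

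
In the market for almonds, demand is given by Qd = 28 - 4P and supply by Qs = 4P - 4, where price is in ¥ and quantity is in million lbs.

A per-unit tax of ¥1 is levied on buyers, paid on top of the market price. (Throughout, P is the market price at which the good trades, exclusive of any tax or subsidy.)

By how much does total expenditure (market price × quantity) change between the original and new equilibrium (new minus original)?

-13

Before the shock: 28 - 4P = 4P - 4 ⇒ 32 = 8P ⇒ P = 4, Q = 12.
Since buyers pay the price plus the tax, the effective demand curve becomes Qd = 24 - 4P.
Setting them equal: 24 - 4P = 4P - 4 → 28 = 8P, so P = 3.5 and Q = 10.
Expenditure moves from 4×12 = 48 to 3.5×10 = 35; change = -13.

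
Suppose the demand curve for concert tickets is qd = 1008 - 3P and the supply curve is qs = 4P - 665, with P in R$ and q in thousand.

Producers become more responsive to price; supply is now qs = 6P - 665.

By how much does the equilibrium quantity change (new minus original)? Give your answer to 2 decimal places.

Solve the original market: 1008 - 3P = 4P - 665, hence P = 239 and q = 291.
With the change applied: demand qd = 1008 - 3P, supply qs = 6P - 665.
Equate the new curves: 1008 - 3P = 6P - 665, giving 1673 = 9P, P = 1673/9 ≈ 185.8889, q = 1351/3 ≈ 450.3333.
Δq = 450.3333 − 291 = +159.33.

+159.33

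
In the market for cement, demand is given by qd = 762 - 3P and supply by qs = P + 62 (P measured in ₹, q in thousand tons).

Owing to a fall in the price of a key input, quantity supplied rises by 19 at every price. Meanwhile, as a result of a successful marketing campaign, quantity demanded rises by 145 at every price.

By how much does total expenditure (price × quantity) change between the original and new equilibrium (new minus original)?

+17893.75

Initially, 762 - 3P = P + 62, so 700 = 4P and P = 175, q = 237.
After the shift, demand is qd = 907 - 3P and supply is qs = P + 81.
Clearing the new market: 907 - 3P = P + 81, so P = 206.5 and q = 287.5.
Expenditure moves from 175×237 = 41475 to 206.5×287.5 = 59368.75; change = +17893.75.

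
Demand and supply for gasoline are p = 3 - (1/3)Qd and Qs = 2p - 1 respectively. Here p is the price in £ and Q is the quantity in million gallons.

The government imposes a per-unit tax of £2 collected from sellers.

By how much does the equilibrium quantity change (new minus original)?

Before the shock: 9 - 3p = 2p - 1 ⇒ 10 = 5p ⇒ p = 2, Q = 3.
Since sellers keep the price net of the tax, the effective supply curve becomes Qs = 2p - 5.
New equilibrium: 9 - 3p = 2p - 5 ⇒ 14 = 5p ⇒ p = 2.8, Q = 0.6.
ΔQ = 0.6 − 3 = -2.4.

-2.4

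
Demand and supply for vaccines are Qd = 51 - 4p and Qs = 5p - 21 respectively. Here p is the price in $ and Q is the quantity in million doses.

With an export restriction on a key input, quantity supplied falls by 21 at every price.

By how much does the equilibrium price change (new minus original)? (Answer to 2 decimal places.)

+2.33

Before the shock: 51 - 4p = 5p - 21 ⇒ 72 = 9p ⇒ p = 8, Q = 19.
The shock moves the curves to Qd = 51 - 4p and Qs = 5p - 42.
Clearing the new market: 51 - 4p = 5p - 42, so p = 31/3 ≈ 10.3333 and Q = 29/3 ≈ 9.6667.
Δp = 10.3333 − 8 = +2.33.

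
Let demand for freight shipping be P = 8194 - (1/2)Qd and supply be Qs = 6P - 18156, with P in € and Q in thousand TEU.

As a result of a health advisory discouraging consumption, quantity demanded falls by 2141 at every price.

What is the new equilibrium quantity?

6146.25

Initially, 16388 - 2P = 6P - 18156, so 34544 = 8P and P = 4318, Q = 7752.
After the shift, demand is Qd = 14247 - 2P and supply is Qs = 6P - 18156.
Clearing the new market: 14247 - 2P = 6P - 18156, so P = 4050.375 and Q = 6146.25.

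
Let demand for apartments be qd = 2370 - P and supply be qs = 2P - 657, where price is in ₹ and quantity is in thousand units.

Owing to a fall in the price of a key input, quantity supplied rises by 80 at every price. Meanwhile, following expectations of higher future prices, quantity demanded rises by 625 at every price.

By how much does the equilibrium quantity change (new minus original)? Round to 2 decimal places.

+443.33

Initially, 2370 - P = 2P - 657, so 3027 = 3P and P = 1009, q = 1361.
With the change applied: demand qd = 2995 - P, supply qs = 2P - 577.
Clearing the new market: 2995 - P = 2P - 577, so P = 3572/3 ≈ 1190.6667 and q = 5413/3 ≈ 1804.3333.
Δq = 1804.3333 − 1361 = +443.33.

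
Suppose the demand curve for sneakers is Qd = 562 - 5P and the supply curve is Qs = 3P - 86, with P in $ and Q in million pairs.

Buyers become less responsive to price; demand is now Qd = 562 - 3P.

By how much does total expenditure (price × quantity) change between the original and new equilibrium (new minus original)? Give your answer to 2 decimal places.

Before the shock: 562 - 5P = 3P - 86 ⇒ 648 = 8P ⇒ P = 81, Q = 157.
After the shift, demand is Qd = 562 - 3P and supply is Qs = 3P - 86.
New equilibrium: 562 - 3P = 3P - 86 ⇒ 648 = 6P ⇒ P = 108, Q = 238.
Expenditure moves from 81×157 = 12717 to 108×238 = 25704; change = +12987.00.

+12987.00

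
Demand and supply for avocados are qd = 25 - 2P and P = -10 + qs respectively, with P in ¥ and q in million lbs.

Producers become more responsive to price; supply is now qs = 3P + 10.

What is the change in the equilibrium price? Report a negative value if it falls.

Initially, 25 - 2P = P + 10, so 15 = 3P and P = 5, q = 15.
The new curves are qd = 25 - 2P (demand) and qs = 3P + 10 (supply).
Setting them equal: 25 - 2P = 3P + 10 → 15 = 5P, so P = 3 and q = 19.
ΔP = 3 − 5 = -2.

-2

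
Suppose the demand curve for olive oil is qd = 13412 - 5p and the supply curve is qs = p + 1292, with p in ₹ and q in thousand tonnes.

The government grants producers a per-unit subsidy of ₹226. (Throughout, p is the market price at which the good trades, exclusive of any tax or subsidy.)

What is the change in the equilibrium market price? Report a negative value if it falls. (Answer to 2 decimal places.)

-37.67

Before the shock: 13412 - 5p = p + 1292 ⇒ 12120 = 6p ⇒ p = 2020, q = 3312.
Since sellers receive the price plus the subsidy, the effective supply curve becomes qs = p + 1518.
New equilibrium: 13412 - 5p = p + 1518 ⇒ 11894 = 6p ⇒ p = 5947/3 ≈ 1982.3333, q = 10501/3 ≈ 3500.3333.
Δp = 1982.3333 − 2020 = -37.67.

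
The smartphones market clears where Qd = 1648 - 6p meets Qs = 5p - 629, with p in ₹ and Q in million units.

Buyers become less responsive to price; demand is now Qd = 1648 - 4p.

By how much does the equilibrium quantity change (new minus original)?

Before the shock: 1648 - 6p = 5p - 629 ⇒ 2277 = 11p ⇒ p = 207, Q = 406.
With the change applied: demand Qd = 1648 - 4p, supply Qs = 5p - 629.
Equate the new curves: 1648 - 4p = 5p - 629, giving 2277 = 9p, p = 253, Q = 636.
ΔQ = 636 − 406 = +230.

+230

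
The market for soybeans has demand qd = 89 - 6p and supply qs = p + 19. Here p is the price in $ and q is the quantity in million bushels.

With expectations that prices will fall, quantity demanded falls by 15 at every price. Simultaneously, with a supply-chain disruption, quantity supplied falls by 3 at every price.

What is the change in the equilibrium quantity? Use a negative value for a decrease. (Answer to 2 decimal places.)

-4.71

Solve the original market: 89 - 6p = p + 19, hence p = 10 and q = 29.
The shock moves the curves to qd = 74 - 6p and qs = p + 16.
Equate the new curves: 74 - 6p = p + 16, giving 58 = 7p, p = 58/7 ≈ 8.2857, q = 170/7 ≈ 24.2857.
Δq = 24.2857 − 29 = -4.71.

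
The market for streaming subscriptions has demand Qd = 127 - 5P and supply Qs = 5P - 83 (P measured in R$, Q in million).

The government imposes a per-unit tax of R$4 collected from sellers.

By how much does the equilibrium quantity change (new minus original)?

-10

Initially, 127 - 5P = 5P - 83, so 210 = 10P and P = 21, Q = 22.
Since sellers keep the price net of the tax, the effective supply curve becomes Qs = 5P - 103.
Equate the new curves: 127 - 5P = 5P - 103, giving 230 = 10P, P = 23, Q = 12.
ΔQ = 12 − 22 = -10.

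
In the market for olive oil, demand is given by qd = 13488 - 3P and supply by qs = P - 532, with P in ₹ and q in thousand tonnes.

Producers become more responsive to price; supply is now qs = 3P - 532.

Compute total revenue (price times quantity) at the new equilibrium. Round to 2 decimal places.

Solve the original market: 13488 - 3P = P - 532, hence P = 3505 and q = 2973.
The new curves are qd = 13488 - 3P (demand) and qs = 3P - 532 (supply).
Clearing the new market: 13488 - 3P = 3P - 532, so P = 7010/3 ≈ 2336.6667 and q = 6478.
New expenditure = 2336.6667 × 6478 = 15136926.67.

15136926.67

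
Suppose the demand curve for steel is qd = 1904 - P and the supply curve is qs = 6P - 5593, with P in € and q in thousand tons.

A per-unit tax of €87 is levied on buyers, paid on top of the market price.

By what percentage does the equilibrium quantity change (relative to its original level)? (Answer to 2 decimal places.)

Before the shock: 1904 - P = 6P - 5593 ⇒ 7497 = 7P ⇒ P = 1071, q = 833.
Since buyers pay the price plus the tax, the effective demand curve becomes qd = 1817 - P.
New equilibrium: 1817 - P = 6P - 5593 ⇒ 7410 = 7P ⇒ P = 7410/7 ≈ 1058.5714, q = 5309/7 ≈ 758.4286.
%Δq = (758.4286 − 833) / 833 × 100 = -8.95%.

-8.95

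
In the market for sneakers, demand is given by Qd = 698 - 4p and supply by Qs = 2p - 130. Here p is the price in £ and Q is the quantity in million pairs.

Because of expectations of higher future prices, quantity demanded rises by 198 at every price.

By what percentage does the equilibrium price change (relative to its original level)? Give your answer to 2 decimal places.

+23.91

Original equilibrium: 698 - 4p = 2p - 130 gives 828 = 6p, so p = 138 and Q = 146.
The new curves are Qd = 896 - 4p (demand) and Qs = 2p - 130 (supply).
Equate the new curves: 896 - 4p = 2p - 130, giving 1026 = 6p, p = 171, Q = 212.
%Δp = (171 − 138) / 138 × 100 = +23.91%.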